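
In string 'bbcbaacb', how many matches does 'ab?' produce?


Pattern 'ab?' matches 'a' optionally followed by 'b'.
String: 'bbcbaacb'
Scanning left to right for 'a' then checking next char:
  Match 1: 'a' (a not followed by b)
  Match 2: 'a' (a not followed by b)
Total matches: 2

2


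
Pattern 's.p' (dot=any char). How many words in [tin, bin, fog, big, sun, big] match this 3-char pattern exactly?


Pattern 's.p' means: starts with 's', any single char, ends with 'p'.
Checking each word (must be exactly 3 chars):
  'tin' (len=3): no
  'bin' (len=3): no
  'fog' (len=3): no
  'big' (len=3): no
  'sun' (len=3): no
  'big' (len=3): no
Matching words: []
Total: 0

0


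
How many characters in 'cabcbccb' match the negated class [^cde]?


Negated class [^cde] matches any char NOT in {c, d, e}
Scanning 'cabcbccb':
  pos 0: 'c' -> no (excluded)
  pos 1: 'a' -> MATCH
  pos 2: 'b' -> MATCH
  pos 3: 'c' -> no (excluded)
  pos 4: 'b' -> MATCH
  pos 5: 'c' -> no (excluded)
  pos 6: 'c' -> no (excluded)
  pos 7: 'b' -> MATCH
Total matches: 4

4


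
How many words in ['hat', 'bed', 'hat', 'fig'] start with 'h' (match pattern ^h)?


Pattern ^h anchors to start of word. Check which words begin with 'h':
  'hat' -> MATCH (starts with 'h')
  'bed' -> no
  'hat' -> MATCH (starts with 'h')
  'fig' -> no
Matching words: ['hat', 'hat']
Count: 2

2


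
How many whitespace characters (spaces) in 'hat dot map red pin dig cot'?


\s matches whitespace characters (spaces, tabs, etc.).
Text: 'hat dot map red pin dig cot'
This text has 7 words separated by spaces.
Number of spaces = number of words - 1 = 7 - 1 = 6

6


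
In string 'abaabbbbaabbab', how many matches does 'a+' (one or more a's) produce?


Pattern 'a+' matches one or more consecutive a's.
String: 'abaabbbbaabbab'
Scanning for runs of a:
  Match 1: 'a' (length 1)
  Match 2: 'aa' (length 2)
  Match 3: 'aa' (length 2)
  Match 4: 'a' (length 1)
Total matches: 4

4


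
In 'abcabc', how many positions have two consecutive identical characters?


Looking for consecutive identical characters in 'abcabc':
  pos 0-1: 'a' vs 'b' -> different
  pos 1-2: 'b' vs 'c' -> different
  pos 2-3: 'c' vs 'a' -> different
  pos 3-4: 'a' vs 'b' -> different
  pos 4-5: 'b' vs 'c' -> different
Consecutive identical pairs: []
Count: 0

0


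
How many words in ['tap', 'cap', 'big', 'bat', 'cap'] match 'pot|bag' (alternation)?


Alternation 'pot|bag' matches either 'pot' or 'bag'.
Checking each word:
  'tap' -> no
  'cap' -> no
  'big' -> no
  'bat' -> no
  'cap' -> no
Matches: []
Count: 0

0


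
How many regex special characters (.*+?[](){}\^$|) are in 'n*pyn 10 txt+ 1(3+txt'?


Regex special characters are: . * + ? [ ] ( ) { } \ ^ $ |
Scanning 'n*pyn 10 txt+ 1(3+txt':
  pos 1: '*' -> SPECIAL
  pos 12: '+' -> SPECIAL
  pos 15: '(' -> SPECIAL
  pos 17: '+' -> SPECIAL
Special chars found: ['*', '+', '(', '+']
Total: 4

4


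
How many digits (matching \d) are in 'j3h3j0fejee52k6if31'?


\d matches any digit 0-9.
Scanning 'j3h3j0fejee52k6if31':
  pos 1: '3' -> DIGIT
  pos 3: '3' -> DIGIT
  pos 5: '0' -> DIGIT
  pos 11: '5' -> DIGIT
  pos 12: '2' -> DIGIT
  pos 14: '6' -> DIGIT
  pos 17: '3' -> DIGIT
  pos 18: '1' -> DIGIT
Digits found: ['3', '3', '0', '5', '2', '6', '3', '1']
Total: 8

8


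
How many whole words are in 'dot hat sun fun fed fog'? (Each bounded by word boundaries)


Word boundaries (\b) mark the start/end of each word.
Text: 'dot hat sun fun fed fog'
Splitting by whitespace:
  Word 1: 'dot'
  Word 2: 'hat'
  Word 3: 'sun'
  Word 4: 'fun'
  Word 5: 'fed'
  Word 6: 'fog'
Total whole words: 6

6


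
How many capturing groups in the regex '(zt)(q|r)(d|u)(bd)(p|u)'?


To count capturing groups, count each '(' that starts a group.
Pattern: '(zt)(q|r)(d|u)(bd)(p|u)'
Walking through the pattern:
  Position 0: '(' -> group #1
  Position 4: '(' -> group #2
  Position 9: '(' -> group #3
  Position 14: '(' -> group #4
  Position 18: '(' -> group #5
Total capturing groups: 5

5


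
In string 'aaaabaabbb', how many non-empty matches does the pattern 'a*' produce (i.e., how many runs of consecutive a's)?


Pattern 'a*' matches zero or more a's. We want non-empty runs of consecutive a's.
String: 'aaaabaabbb'
Walking through the string to find runs of a's:
  Run 1: positions 0-3 -> 'aaaa'
  Run 2: positions 5-6 -> 'aa'
Non-empty runs found: ['aaaa', 'aa']
Count: 2

2


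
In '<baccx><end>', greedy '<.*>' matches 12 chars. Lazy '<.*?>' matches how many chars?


Greedy '<.*>' tries to match as MUCH as possible.
Lazy '<.*?>' tries to match as LITTLE as possible.

String: '<baccx><end>'
Greedy '<.*>' starts at first '<' and extends to the LAST '>': '<baccx><end>' (12 chars)
Lazy '<.*?>' starts at first '<' and stops at the FIRST '>': '<baccx>' (7 chars)

7


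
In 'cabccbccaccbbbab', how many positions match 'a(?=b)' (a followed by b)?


Lookahead 'a(?=b)' matches 'a' only when followed by 'b'.
String: 'cabccbccaccbbbab'
Checking each position where char is 'a':
  pos 1: 'a' -> MATCH (next='b')
  pos 8: 'a' -> no (next='c')
  pos 14: 'a' -> MATCH (next='b')
Matching positions: [1, 14]
Count: 2

2


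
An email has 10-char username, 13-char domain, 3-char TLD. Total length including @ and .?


An email address has format: username@domain.tld
Username length: 10
'@' character: 1
Domain length: 13
'.' character: 1
TLD length: 3
Total = 10 + 1 + 13 + 1 + 3 = 28

28


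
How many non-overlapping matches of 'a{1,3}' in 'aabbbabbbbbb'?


Pattern 'a{1,3}' matches between 1 and 3 consecutive a's (greedy).
String: 'aabbbabbbbbb'
Finding runs of a's and applying greedy matching:
  Run at pos 0: 'aa' (length 2)
  Run at pos 5: 'a' (length 1)
Matches: ['aa', 'a']
Count: 2

2


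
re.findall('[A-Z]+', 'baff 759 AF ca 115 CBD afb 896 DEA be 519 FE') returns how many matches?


Pattern '[A-Z]+' finds one or more uppercase letters.
Text: 'baff 759 AF ca 115 CBD afb 896 DEA be 519 FE'
Scanning for matches:
  Match 1: 'AF'
  Match 2: 'CBD'
  Match 3: 'DEA'
  Match 4: 'FE'
Total matches: 4

4


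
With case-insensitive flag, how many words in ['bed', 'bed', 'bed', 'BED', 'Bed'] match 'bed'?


Case-insensitive matching: compare each word's lowercase form to 'bed'.
  'bed' -> lower='bed' -> MATCH
  'bed' -> lower='bed' -> MATCH
  'bed' -> lower='bed' -> MATCH
  'BED' -> lower='bed' -> MATCH
  'Bed' -> lower='bed' -> MATCH
Matches: ['bed', 'bed', 'bed', 'BED', 'Bed']
Count: 5

5


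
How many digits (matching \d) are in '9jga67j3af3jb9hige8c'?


\d matches any digit 0-9.
Scanning '9jga67j3af3jb9hige8c':
  pos 0: '9' -> DIGIT
  pos 4: '6' -> DIGIT
  pos 5: '7' -> DIGIT
  pos 7: '3' -> DIGIT
  pos 10: '3' -> DIGIT
  pos 13: '9' -> DIGIT
  pos 18: '8' -> DIGIT
Digits found: ['9', '6', '7', '3', '3', '9', '8']
Total: 7

7


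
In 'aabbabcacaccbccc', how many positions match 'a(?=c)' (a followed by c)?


Lookahead 'a(?=c)' matches 'a' only when followed by 'c'.
String: 'aabbabcacaccbccc'
Checking each position where char is 'a':
  pos 0: 'a' -> no (next='a')
  pos 1: 'a' -> no (next='b')
  pos 4: 'a' -> no (next='b')
  pos 7: 'a' -> MATCH (next='c')
  pos 9: 'a' -> MATCH (next='c')
Matching positions: [7, 9]
Count: 2

2


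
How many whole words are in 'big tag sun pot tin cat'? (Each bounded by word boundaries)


Word boundaries (\b) mark the start/end of each word.
Text: 'big tag sun pot tin cat'
Splitting by whitespace:
  Word 1: 'big'
  Word 2: 'tag'
  Word 3: 'sun'
  Word 4: 'pot'
  Word 5: 'tin'
  Word 6: 'cat'
Total whole words: 6

6


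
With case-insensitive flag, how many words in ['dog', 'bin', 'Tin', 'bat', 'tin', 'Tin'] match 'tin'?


Case-insensitive matching: compare each word's lowercase form to 'tin'.
  'dog' -> lower='dog' -> no
  'bin' -> lower='bin' -> no
  'Tin' -> lower='tin' -> MATCH
  'bat' -> lower='bat' -> no
  'tin' -> lower='tin' -> MATCH
  'Tin' -> lower='tin' -> MATCH
Matches: ['Tin', 'tin', 'Tin']
Count: 3

3


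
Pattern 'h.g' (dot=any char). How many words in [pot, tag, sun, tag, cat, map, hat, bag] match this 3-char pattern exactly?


Pattern 'h.g' means: starts with 'h', any single char, ends with 'g'.
Checking each word (must be exactly 3 chars):
  'pot' (len=3): no
  'tag' (len=3): no
  'sun' (len=3): no
  'tag' (len=3): no
  'cat' (len=3): no
  'map' (len=3): no
  'hat' (len=3): no
  'bag' (len=3): no
Matching words: []
Total: 0

0


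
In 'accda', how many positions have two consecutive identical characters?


Looking for consecutive identical characters in 'accda':
  pos 0-1: 'a' vs 'c' -> different
  pos 1-2: 'c' vs 'c' -> MATCH ('cc')
  pos 2-3: 'c' vs 'd' -> different
  pos 3-4: 'd' vs 'a' -> different
Consecutive identical pairs: ['cc']
Count: 1

1


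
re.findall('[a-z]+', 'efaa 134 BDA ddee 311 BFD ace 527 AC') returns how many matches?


Pattern '[a-z]+' finds one or more lowercase letters.
Text: 'efaa 134 BDA ddee 311 BFD ace 527 AC'
Scanning for matches:
  Match 1: 'efaa'
  Match 2: 'ddee'
  Match 3: 'ace'
Total matches: 3

3


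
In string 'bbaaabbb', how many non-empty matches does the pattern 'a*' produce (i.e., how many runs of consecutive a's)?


Pattern 'a*' matches zero or more a's. We want non-empty runs of consecutive a's.
String: 'bbaaabbb'
Walking through the string to find runs of a's:
  Run 1: positions 2-4 -> 'aaa'
Non-empty runs found: ['aaa']
Count: 1

1


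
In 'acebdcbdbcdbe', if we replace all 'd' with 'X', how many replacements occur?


re.sub('d', 'X', text) replaces every occurrence of 'd' with 'X'.
Text: 'acebdcbdbcdbe'
Scanning for 'd':
  pos 4: 'd' -> replacement #1
  pos 7: 'd' -> replacement #2
  pos 10: 'd' -> replacement #3
Total replacements: 3

3


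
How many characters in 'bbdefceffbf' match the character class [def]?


Character class [def] matches any of: {d, e, f}
Scanning string 'bbdefceffbf' character by character:
  pos 0: 'b' -> no
  pos 1: 'b' -> no
  pos 2: 'd' -> MATCH
  pos 3: 'e' -> MATCH
  pos 4: 'f' -> MATCH
  pos 5: 'c' -> no
  pos 6: 'e' -> MATCH
  pos 7: 'f' -> MATCH
  pos 8: 'f' -> MATCH
  pos 9: 'b' -> no
  pos 10: 'f' -> MATCH
Total matches: 7

7


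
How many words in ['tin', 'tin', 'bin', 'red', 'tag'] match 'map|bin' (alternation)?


Alternation 'map|bin' matches either 'map' or 'bin'.
Checking each word:
  'tin' -> no
  'tin' -> no
  'bin' -> MATCH
  'red' -> no
  'tag' -> no
Matches: ['bin']
Count: 1

1


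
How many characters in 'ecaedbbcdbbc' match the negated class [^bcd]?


Negated class [^bcd] matches any char NOT in {b, c, d}
Scanning 'ecaedbbcdbbc':
  pos 0: 'e' -> MATCH
  pos 1: 'c' -> no (excluded)
  pos 2: 'a' -> MATCH
  pos 3: 'e' -> MATCH
  pos 4: 'd' -> no (excluded)
  pos 5: 'b' -> no (excluded)
  pos 6: 'b' -> no (excluded)
  pos 7: 'c' -> no (excluded)
  pos 8: 'd' -> no (excluded)
  pos 9: 'b' -> no (excluded)
  pos 10: 'b' -> no (excluded)
  pos 11: 'c' -> no (excluded)
Total matches: 3

3


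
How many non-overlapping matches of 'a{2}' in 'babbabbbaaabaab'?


Pattern 'a{2}' matches exactly 2 consecutive a's (greedy, non-overlapping).
String: 'babbabbbaaabaab'
Scanning for runs of a's:
  Run at pos 1: 'a' (length 1) -> 0 match(es)
  Run at pos 4: 'a' (length 1) -> 0 match(es)
  Run at pos 8: 'aaa' (length 3) -> 1 match(es)
  Run at pos 12: 'aa' (length 2) -> 1 match(es)
Matches found: ['aa', 'aa']
Total: 2

2


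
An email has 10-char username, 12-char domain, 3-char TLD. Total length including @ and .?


An email address has format: username@domain.tld
Username length: 10
'@' character: 1
Domain length: 12
'.' character: 1
TLD length: 3
Total = 10 + 1 + 12 + 1 + 3 = 27

27


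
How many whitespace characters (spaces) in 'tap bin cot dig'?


\s matches whitespace characters (spaces, tabs, etc.).
Text: 'tap bin cot dig'
This text has 4 words separated by spaces.
Number of spaces = number of words - 1 = 4 - 1 = 3

3


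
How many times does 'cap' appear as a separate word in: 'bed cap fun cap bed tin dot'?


Scanning each word for exact match 'cap':
  Word 1: 'bed' -> no
  Word 2: 'cap' -> MATCH
  Word 3: 'fun' -> no
  Word 4: 'cap' -> MATCH
  Word 5: 'bed' -> no
  Word 6: 'tin' -> no
  Word 7: 'dot' -> no
Total matches: 2

2


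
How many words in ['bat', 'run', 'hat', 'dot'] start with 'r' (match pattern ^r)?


Pattern ^r anchors to start of word. Check which words begin with 'r':
  'bat' -> no
  'run' -> MATCH (starts with 'r')
  'hat' -> no
  'dot' -> no
Matching words: ['run']
Count: 1

1


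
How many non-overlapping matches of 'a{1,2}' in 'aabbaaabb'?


Pattern 'a{1,2}' matches between 1 and 2 consecutive a's (greedy).
String: 'aabbaaabb'
Finding runs of a's and applying greedy matching:
  Run at pos 0: 'aa' (length 2)
  Run at pos 4: 'aaa' (length 3)
Matches: ['aa', 'aa', 'a']
Count: 3

3


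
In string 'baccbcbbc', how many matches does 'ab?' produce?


Pattern 'ab?' matches 'a' optionally followed by 'b'.
String: 'baccbcbbc'
Scanning left to right for 'a' then checking next char:
  Match 1: 'a' (a not followed by b)
Total matches: 1

1


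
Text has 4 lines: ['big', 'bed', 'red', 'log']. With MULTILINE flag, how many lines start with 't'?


With MULTILINE flag, ^ matches the start of each line.
Lines: ['big', 'bed', 'red', 'log']
Checking which lines start with 't':
  Line 1: 'big' -> no
  Line 2: 'bed' -> no
  Line 3: 'red' -> no
  Line 4: 'log' -> no
Matching lines: []
Count: 0

0


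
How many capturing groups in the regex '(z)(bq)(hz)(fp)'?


To count capturing groups, count each '(' that starts a group.
Pattern: '(z)(bq)(hz)(fp)'
Walking through the pattern:
  Position 0: '(' -> group #1
  Position 3: '(' -> group #2
  Position 7: '(' -> group #3
  Position 11: '(' -> group #4
Total capturing groups: 4

4


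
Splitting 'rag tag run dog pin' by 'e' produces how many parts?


Splitting by 'e' breaks the string at each occurrence of the separator.
Text: 'rag tag run dog pin'
Parts after split:
  Part 1: 'rag tag run dog pin'
Total parts: 1

1


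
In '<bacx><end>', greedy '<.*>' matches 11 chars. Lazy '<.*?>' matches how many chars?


Greedy '<.*>' tries to match as MUCH as possible.
Lazy '<.*?>' tries to match as LITTLE as possible.

String: '<bacx><end>'
Greedy '<.*>' starts at first '<' and extends to the LAST '>': '<bacx><end>' (11 chars)
Lazy '<.*?>' starts at first '<' and stops at the FIRST '>': '<bacx>' (6 chars)

6


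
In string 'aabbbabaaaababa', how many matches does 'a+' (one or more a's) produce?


Pattern 'a+' matches one or more consecutive a's.
String: 'aabbbabaaaababa'
Scanning for runs of a:
  Match 1: 'aa' (length 2)
  Match 2: 'a' (length 1)
  Match 3: 'aaaa' (length 4)
  Match 4: 'a' (length 1)
  Match 5: 'a' (length 1)
Total matches: 5

5


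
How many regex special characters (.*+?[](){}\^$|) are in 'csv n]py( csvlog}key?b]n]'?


Regex special characters are: . * + ? [ ] ( ) { } \ ^ $ |
Scanning 'csv n]py( csvlog}key?b]n]':
  pos 5: ']' -> SPECIAL
  pos 8: '(' -> SPECIAL
  pos 16: '}' -> SPECIAL
  pos 20: '?' -> SPECIAL
  pos 22: ']' -> SPECIAL
  pos 24: ']' -> SPECIAL
Special chars found: [']', '(', '}', '?', ']', ']']
Total: 6

6


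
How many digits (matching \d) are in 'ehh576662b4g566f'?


\d matches any digit 0-9.
Scanning 'ehh576662b4g566f':
  pos 3: '5' -> DIGIT
  pos 4: '7' -> DIGIT
  pos 5: '6' -> DIGIT
  pos 6: '6' -> DIGIT
  pos 7: '6' -> DIGIT
  pos 8: '2' -> DIGIT
  pos 10: '4' -> DIGIT
  pos 12: '5' -> DIGIT
  pos 13: '6' -> DIGIT
  pos 14: '6' -> DIGIT
Digits found: ['5', '7', '6', '6', '6', '2', '4', '5', '6', '6']
Total: 10

10


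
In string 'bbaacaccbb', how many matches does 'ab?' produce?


Pattern 'ab?' matches 'a' optionally followed by 'b'.
String: 'bbaacaccbb'
Scanning left to right for 'a' then checking next char:
  Match 1: 'a' (a not followed by b)
  Match 2: 'a' (a not followed by b)
  Match 3: 'a' (a not followed by b)
Total matches: 3

3


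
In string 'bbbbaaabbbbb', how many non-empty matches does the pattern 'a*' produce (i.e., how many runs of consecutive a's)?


Pattern 'a*' matches zero or more a's. We want non-empty runs of consecutive a's.
String: 'bbbbaaabbbbb'
Walking through the string to find runs of a's:
  Run 1: positions 4-6 -> 'aaa'
Non-empty runs found: ['aaa']
Count: 1

1


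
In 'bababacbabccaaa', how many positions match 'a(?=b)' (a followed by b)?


Lookahead 'a(?=b)' matches 'a' only when followed by 'b'.
String: 'bababacbabccaaa'
Checking each position where char is 'a':
  pos 1: 'a' -> MATCH (next='b')
  pos 3: 'a' -> MATCH (next='b')
  pos 5: 'a' -> no (next='c')
  pos 8: 'a' -> MATCH (next='b')
  pos 12: 'a' -> no (next='a')
  pos 13: 'a' -> no (next='a')
Matching positions: [1, 3, 8]
Count: 3

3


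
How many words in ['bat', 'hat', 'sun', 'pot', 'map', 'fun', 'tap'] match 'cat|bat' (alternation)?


Alternation 'cat|bat' matches either 'cat' or 'bat'.
Checking each word:
  'bat' -> MATCH
  'hat' -> no
  'sun' -> no
  'pot' -> no
  'map' -> no
  'fun' -> no
  'tap' -> no
Matches: ['bat']
Count: 1

1


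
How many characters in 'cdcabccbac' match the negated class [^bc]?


Negated class [^bc] matches any char NOT in {b, c}
Scanning 'cdcabccbac':
  pos 0: 'c' -> no (excluded)
  pos 1: 'd' -> MATCH
  pos 2: 'c' -> no (excluded)
  pos 3: 'a' -> MATCH
  pos 4: 'b' -> no (excluded)
  pos 5: 'c' -> no (excluded)
  pos 6: 'c' -> no (excluded)
  pos 7: 'b' -> no (excluded)
  pos 8: 'a' -> MATCH
  pos 9: 'c' -> no (excluded)
Total matches: 3

3


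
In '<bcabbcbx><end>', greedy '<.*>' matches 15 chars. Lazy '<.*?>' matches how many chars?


Greedy '<.*>' tries to match as MUCH as possible.
Lazy '<.*?>' tries to match as LITTLE as possible.

String: '<bcabbcbx><end>'
Greedy '<.*>' starts at first '<' and extends to the LAST '>': '<bcabbcbx><end>' (15 chars)
Lazy '<.*?>' starts at first '<' and stops at the FIRST '>': '<bcabbcbx>' (10 chars)

10


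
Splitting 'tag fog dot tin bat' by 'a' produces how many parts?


Splitting by 'a' breaks the string at each occurrence of the separator.
Text: 'tag fog dot tin bat'
Parts after split:
  Part 1: 't'
  Part 2: 'g fog dot tin b'
  Part 3: 't'
Total parts: 3

3


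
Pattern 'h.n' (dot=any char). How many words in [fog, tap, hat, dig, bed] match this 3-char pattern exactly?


Pattern 'h.n' means: starts with 'h', any single char, ends with 'n'.
Checking each word (must be exactly 3 chars):
  'fog' (len=3): no
  'tap' (len=3): no
  'hat' (len=3): no
  'dig' (len=3): no
  'bed' (len=3): no
Matching words: []
Total: 0

0


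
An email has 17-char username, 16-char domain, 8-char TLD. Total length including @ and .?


An email address has format: username@domain.tld
Username length: 17
'@' character: 1
Domain length: 16
'.' character: 1
TLD length: 8
Total = 17 + 1 + 16 + 1 + 8 = 43

43


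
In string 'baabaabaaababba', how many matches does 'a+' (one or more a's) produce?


Pattern 'a+' matches one or more consecutive a's.
String: 'baabaabaaababba'
Scanning for runs of a:
  Match 1: 'aa' (length 2)
  Match 2: 'aa' (length 2)
  Match 3: 'aaa' (length 3)
  Match 4: 'a' (length 1)
  Match 5: 'a' (length 1)
Total matches: 5

5


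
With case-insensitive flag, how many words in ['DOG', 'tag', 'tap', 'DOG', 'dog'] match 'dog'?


Case-insensitive matching: compare each word's lowercase form to 'dog'.
  'DOG' -> lower='dog' -> MATCH
  'tag' -> lower='tag' -> no
  'tap' -> lower='tap' -> no
  'DOG' -> lower='dog' -> MATCH
  'dog' -> lower='dog' -> MATCH
Matches: ['DOG', 'DOG', 'dog']
Count: 3

3


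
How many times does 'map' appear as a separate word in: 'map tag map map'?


Scanning each word for exact match 'map':
  Word 1: 'map' -> MATCH
  Word 2: 'tag' -> no
  Word 3: 'map' -> MATCH
  Word 4: 'map' -> MATCH
Total matches: 3

3


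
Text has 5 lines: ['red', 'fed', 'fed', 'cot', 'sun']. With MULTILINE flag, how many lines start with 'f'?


With MULTILINE flag, ^ matches the start of each line.
Lines: ['red', 'fed', 'fed', 'cot', 'sun']
Checking which lines start with 'f':
  Line 1: 'red' -> no
  Line 2: 'fed' -> MATCH
  Line 3: 'fed' -> MATCH
  Line 4: 'cot' -> no
  Line 5: 'sun' -> no
Matching lines: ['fed', 'fed']
Count: 2

2


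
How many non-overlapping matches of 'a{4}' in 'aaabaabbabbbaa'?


Pattern 'a{4}' matches exactly 4 consecutive a's (greedy, non-overlapping).
String: 'aaabaabbabbbaa'
Scanning for runs of a's:
  Run at pos 0: 'aaa' (length 3) -> 0 match(es)
  Run at pos 4: 'aa' (length 2) -> 0 match(es)
  Run at pos 8: 'a' (length 1) -> 0 match(es)
  Run at pos 12: 'aa' (length 2) -> 0 match(es)
Matches found: []
Total: 0

0


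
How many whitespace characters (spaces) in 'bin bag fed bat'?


\s matches whitespace characters (spaces, tabs, etc.).
Text: 'bin bag fed bat'
This text has 4 words separated by spaces.
Number of spaces = number of words - 1 = 4 - 1 = 3

3


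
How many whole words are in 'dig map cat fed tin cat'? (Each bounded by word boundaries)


Word boundaries (\b) mark the start/end of each word.
Text: 'dig map cat fed tin cat'
Splitting by whitespace:
  Word 1: 'dig'
  Word 2: 'map'
  Word 3: 'cat'
  Word 4: 'fed'
  Word 5: 'tin'
  Word 6: 'cat'
Total whole words: 6

6


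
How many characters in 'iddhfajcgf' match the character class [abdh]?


Character class [abdh] matches any of: {a, b, d, h}
Scanning string 'iddhfajcgf' character by character:
  pos 0: 'i' -> no
  pos 1: 'd' -> MATCH
  pos 2: 'd' -> MATCH
  pos 3: 'h' -> MATCH
  pos 4: 'f' -> no
  pos 5: 'a' -> MATCH
  pos 6: 'j' -> no
  pos 7: 'c' -> no
  pos 8: 'g' -> no
  pos 9: 'f' -> no
Total matches: 4

4


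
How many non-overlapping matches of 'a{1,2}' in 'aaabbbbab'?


Pattern 'a{1,2}' matches between 1 and 2 consecutive a's (greedy).
String: 'aaabbbbab'
Finding runs of a's and applying greedy matching:
  Run at pos 0: 'aaa' (length 3)
  Run at pos 7: 'a' (length 1)
Matches: ['aa', 'a', 'a']
Count: 3

3


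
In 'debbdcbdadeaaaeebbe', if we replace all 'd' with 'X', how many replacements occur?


re.sub('d', 'X', text) replaces every occurrence of 'd' with 'X'.
Text: 'debbdcbdadeaaaeebbe'
Scanning for 'd':
  pos 0: 'd' -> replacement #1
  pos 4: 'd' -> replacement #2
  pos 7: 'd' -> replacement #3
  pos 9: 'd' -> replacement #4
Total replacements: 4

4


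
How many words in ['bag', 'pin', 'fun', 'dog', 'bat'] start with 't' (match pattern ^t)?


Pattern ^t anchors to start of word. Check which words begin with 't':
  'bag' -> no
  'pin' -> no
  'fun' -> no
  'dog' -> no
  'bat' -> no
Matching words: []
Count: 0

0


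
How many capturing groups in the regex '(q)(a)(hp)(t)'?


To count capturing groups, count each '(' that starts a group.
Pattern: '(q)(a)(hp)(t)'
Walking through the pattern:
  Position 0: '(' -> group #1
  Position 3: '(' -> group #2
  Position 6: '(' -> group #3
  Position 10: '(' -> group #4
Total capturing groups: 4

4


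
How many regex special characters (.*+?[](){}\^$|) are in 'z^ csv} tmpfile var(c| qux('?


Regex special characters are: . * + ? [ ] ( ) { } \ ^ $ |
Scanning 'z^ csv} tmpfile var(c| qux(':
  pos 1: '^' -> SPECIAL
  pos 6: '}' -> SPECIAL
  pos 19: '(' -> SPECIAL
  pos 21: '|' -> SPECIAL
  pos 26: '(' -> SPECIAL
Special chars found: ['^', '}', '(', '|', '(']
Total: 5

5


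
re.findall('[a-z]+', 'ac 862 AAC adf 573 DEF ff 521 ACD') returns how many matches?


Pattern '[a-z]+' finds one or more lowercase letters.
Text: 'ac 862 AAC adf 573 DEF ff 521 ACD'
Scanning for matches:
  Match 1: 'ac'
  Match 2: 'adf'
  Match 3: 'ff'
Total matches: 3

3


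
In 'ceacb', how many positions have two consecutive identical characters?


Looking for consecutive identical characters in 'ceacb':
  pos 0-1: 'c' vs 'e' -> different
  pos 1-2: 'e' vs 'a' -> different
  pos 2-3: 'a' vs 'c' -> different
  pos 3-4: 'c' vs 'b' -> different
Consecutive identical pairs: []
Count: 0

0


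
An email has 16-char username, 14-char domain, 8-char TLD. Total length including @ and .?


An email address has format: username@domain.tld
Username length: 16
'@' character: 1
Domain length: 14
'.' character: 1
TLD length: 8
Total = 16 + 1 + 14 + 1 + 8 = 40

40


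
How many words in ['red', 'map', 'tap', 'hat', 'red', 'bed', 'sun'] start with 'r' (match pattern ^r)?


Pattern ^r anchors to start of word. Check which words begin with 'r':
  'red' -> MATCH (starts with 'r')
  'map' -> no
  'tap' -> no
  'hat' -> no
  'red' -> MATCH (starts with 'r')
  'bed' -> no
  'sun' -> no
Matching words: ['red', 'red']
Count: 2

2


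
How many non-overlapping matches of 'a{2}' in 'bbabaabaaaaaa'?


Pattern 'a{2}' matches exactly 2 consecutive a's (greedy, non-overlapping).
String: 'bbabaabaaaaaa'
Scanning for runs of a's:
  Run at pos 2: 'a' (length 1) -> 0 match(es)
  Run at pos 4: 'aa' (length 2) -> 1 match(es)
  Run at pos 7: 'aaaaaa' (length 6) -> 3 match(es)
Matches found: ['aa', 'aa', 'aa', 'aa']
Total: 4

4


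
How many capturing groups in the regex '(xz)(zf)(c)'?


To count capturing groups, count each '(' that starts a group.
Pattern: '(xz)(zf)(c)'
Walking through the pattern:
  Position 0: '(' -> group #1
  Position 4: '(' -> group #2
  Position 8: '(' -> group #3
Total capturing groups: 3

3


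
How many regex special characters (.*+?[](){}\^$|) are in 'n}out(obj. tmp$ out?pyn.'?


Regex special characters are: . * + ? [ ] ( ) { } \ ^ $ |
Scanning 'n}out(obj. tmp$ out?pyn.':
  pos 1: '}' -> SPECIAL
  pos 5: '(' -> SPECIAL
  pos 9: '.' -> SPECIAL
  pos 14: '$' -> SPECIAL
  pos 19: '?' -> SPECIAL
  pos 23: '.' -> SPECIAL
Special chars found: ['}', '(', '.', '$', '?', '.']
Total: 6

6


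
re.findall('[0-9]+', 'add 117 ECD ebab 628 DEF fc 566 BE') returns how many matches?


Pattern '[0-9]+' finds one or more digits.
Text: 'add 117 ECD ebab 628 DEF fc 566 BE'
Scanning for matches:
  Match 1: '117'
  Match 2: '628'
  Match 3: '566'
Total matches: 3

3


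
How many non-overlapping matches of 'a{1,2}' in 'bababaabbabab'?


Pattern 'a{1,2}' matches between 1 and 2 consecutive a's (greedy).
String: 'bababaabbabab'
Finding runs of a's and applying greedy matching:
  Run at pos 1: 'a' (length 1)
  Run at pos 3: 'a' (length 1)
  Run at pos 5: 'aa' (length 2)
  Run at pos 9: 'a' (length 1)
  Run at pos 11: 'a' (length 1)
Matches: ['a', 'a', 'aa', 'a', 'a']
Count: 5

5


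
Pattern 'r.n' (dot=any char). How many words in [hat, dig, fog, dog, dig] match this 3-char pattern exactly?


Pattern 'r.n' means: starts with 'r', any single char, ends with 'n'.
Checking each word (must be exactly 3 chars):
  'hat' (len=3): no
  'dig' (len=3): no
  'fog' (len=3): no
  'dog' (len=3): no
  'dig' (len=3): no
Matching words: []
Total: 0

0


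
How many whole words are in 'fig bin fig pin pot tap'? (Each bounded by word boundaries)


Word boundaries (\b) mark the start/end of each word.
Text: 'fig bin fig pin pot tap'
Splitting by whitespace:
  Word 1: 'fig'
  Word 2: 'bin'
  Word 3: 'fig'
  Word 4: 'pin'
  Word 5: 'pot'
  Word 6: 'tap'
Total whole words: 6

6


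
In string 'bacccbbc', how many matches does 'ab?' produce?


Pattern 'ab?' matches 'a' optionally followed by 'b'.
String: 'bacccbbc'
Scanning left to right for 'a' then checking next char:
  Match 1: 'a' (a not followed by b)
Total matches: 1

1


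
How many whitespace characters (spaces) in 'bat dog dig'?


\s matches whitespace characters (spaces, tabs, etc.).
Text: 'bat dog dig'
This text has 3 words separated by spaces.
Number of spaces = number of words - 1 = 3 - 1 = 2

2


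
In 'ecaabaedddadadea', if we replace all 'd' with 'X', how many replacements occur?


re.sub('d', 'X', text) replaces every occurrence of 'd' with 'X'.
Text: 'ecaabaedddadadea'
Scanning for 'd':
  pos 7: 'd' -> replacement #1
  pos 8: 'd' -> replacement #2
  pos 9: 'd' -> replacement #3
  pos 11: 'd' -> replacement #4
  pos 13: 'd' -> replacement #5
Total replacements: 5

5


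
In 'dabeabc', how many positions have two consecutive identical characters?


Looking for consecutive identical characters in 'dabeabc':
  pos 0-1: 'd' vs 'a' -> different
  pos 1-2: 'a' vs 'b' -> different
  pos 2-3: 'b' vs 'e' -> different
  pos 3-4: 'e' vs 'a' -> different
  pos 4-5: 'a' vs 'b' -> different
  pos 5-6: 'b' vs 'c' -> different
Consecutive identical pairs: []
Count: 0

0


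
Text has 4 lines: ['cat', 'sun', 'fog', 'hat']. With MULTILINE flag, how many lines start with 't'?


With MULTILINE flag, ^ matches the start of each line.
Lines: ['cat', 'sun', 'fog', 'hat']
Checking which lines start with 't':
  Line 1: 'cat' -> no
  Line 2: 'sun' -> no
  Line 3: 'fog' -> no
  Line 4: 'hat' -> no
Matching lines: []
Count: 0

0


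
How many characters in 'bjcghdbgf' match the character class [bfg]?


Character class [bfg] matches any of: {b, f, g}
Scanning string 'bjcghdbgf' character by character:
  pos 0: 'b' -> MATCH
  pos 1: 'j' -> no
  pos 2: 'c' -> no
  pos 3: 'g' -> MATCH
  pos 4: 'h' -> no
  pos 5: 'd' -> no
  pos 6: 'b' -> MATCH
  pos 7: 'g' -> MATCH
  pos 8: 'f' -> MATCH
Total matches: 5

5


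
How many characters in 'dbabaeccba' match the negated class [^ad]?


Negated class [^ad] matches any char NOT in {a, d}
Scanning 'dbabaeccba':
  pos 0: 'd' -> no (excluded)
  pos 1: 'b' -> MATCH
  pos 2: 'a' -> no (excluded)
  pos 3: 'b' -> MATCH
  pos 4: 'a' -> no (excluded)
  pos 5: 'e' -> MATCH
  pos 6: 'c' -> MATCH
  pos 7: 'c' -> MATCH
  pos 8: 'b' -> MATCH
  pos 9: 'a' -> no (excluded)
Total matches: 6

6


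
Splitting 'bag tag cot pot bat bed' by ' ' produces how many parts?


Splitting by ' ' breaks the string at each occurrence of the separator.
Text: 'bag tag cot pot bat bed'
Parts after split:
  Part 1: 'bag'
  Part 2: 'tag'
  Part 3: 'cot'
  Part 4: 'pot'
  Part 5: 'bat'
  Part 6: 'bed'
Total parts: 6

6


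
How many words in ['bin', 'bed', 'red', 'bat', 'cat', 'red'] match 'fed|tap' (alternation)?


Alternation 'fed|tap' matches either 'fed' or 'tap'.
Checking each word:
  'bin' -> no
  'bed' -> no
  'red' -> no
  'bat' -> no
  'cat' -> no
  'red' -> no
Matches: []
Count: 0

0


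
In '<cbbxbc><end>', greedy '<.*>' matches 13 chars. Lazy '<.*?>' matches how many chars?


Greedy '<.*>' tries to match as MUCH as possible.
Lazy '<.*?>' tries to match as LITTLE as possible.

String: '<cbbxbc><end>'
Greedy '<.*>' starts at first '<' and extends to the LAST '>': '<cbbxbc><end>' (13 chars)
Lazy '<.*?>' starts at first '<' and stops at the FIRST '>': '<cbbxbc>' (8 chars)

8


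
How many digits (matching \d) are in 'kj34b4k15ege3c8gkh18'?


\d matches any digit 0-9.
Scanning 'kj34b4k15ege3c8gkh18':
  pos 2: '3' -> DIGIT
  pos 3: '4' -> DIGIT
  pos 5: '4' -> DIGIT
  pos 7: '1' -> DIGIT
  pos 8: '5' -> DIGIT
  pos 12: '3' -> DIGIT
  pos 14: '8' -> DIGIT
  pos 18: '1' -> DIGIT
  pos 19: '8' -> DIGIT
Digits found: ['3', '4', '4', '1', '5', '3', '8', '1', '8']
Total: 9

9


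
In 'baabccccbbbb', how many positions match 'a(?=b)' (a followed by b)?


Lookahead 'a(?=b)' matches 'a' only when followed by 'b'.
String: 'baabccccbbbb'
Checking each position where char is 'a':
  pos 1: 'a' -> no (next='a')
  pos 2: 'a' -> MATCH (next='b')
Matching positions: [2]
Count: 1

1


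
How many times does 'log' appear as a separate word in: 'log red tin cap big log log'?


Scanning each word for exact match 'log':
  Word 1: 'log' -> MATCH
  Word 2: 'red' -> no
  Word 3: 'tin' -> no
  Word 4: 'cap' -> no
  Word 5: 'big' -> no
  Word 6: 'log' -> MATCH
  Word 7: 'log' -> MATCH
Total matches: 3

3


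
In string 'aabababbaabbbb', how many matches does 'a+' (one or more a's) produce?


Pattern 'a+' matches one or more consecutive a's.
String: 'aabababbaabbbb'
Scanning for runs of a:
  Match 1: 'aa' (length 2)
  Match 2: 'a' (length 1)
  Match 3: 'a' (length 1)
  Match 4: 'aa' (length 2)
Total matches: 4

4


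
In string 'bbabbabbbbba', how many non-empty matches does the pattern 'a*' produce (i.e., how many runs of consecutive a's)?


Pattern 'a*' matches zero or more a's. We want non-empty runs of consecutive a's.
String: 'bbabbabbbbba'
Walking through the string to find runs of a's:
  Run 1: positions 2-2 -> 'a'
  Run 2: positions 5-5 -> 'a'
  Run 3: positions 11-11 -> 'a'
Non-empty runs found: ['a', 'a', 'a']
Count: 3

3


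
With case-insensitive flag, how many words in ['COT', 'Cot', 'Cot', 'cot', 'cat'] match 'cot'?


Case-insensitive matching: compare each word's lowercase form to 'cot'.
  'COT' -> lower='cot' -> MATCH
  'Cot' -> lower='cot' -> MATCH
  'Cot' -> lower='cot' -> MATCH
  'cot' -> lower='cot' -> MATCH
  'cat' -> lower='cat' -> no
Matches: ['COT', 'Cot', 'Cot', 'cot']
Count: 4

4


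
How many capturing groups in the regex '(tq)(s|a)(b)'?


To count capturing groups, count each '(' that starts a group.
Pattern: '(tq)(s|a)(b)'
Walking through the pattern:
  Position 0: '(' -> group #1
  Position 4: '(' -> group #2
  Position 9: '(' -> group #3
Total capturing groups: 3

3


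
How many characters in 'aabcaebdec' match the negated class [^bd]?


Negated class [^bd] matches any char NOT in {b, d}
Scanning 'aabcaebdec':
  pos 0: 'a' -> MATCH
  pos 1: 'a' -> MATCH
  pos 2: 'b' -> no (excluded)
  pos 3: 'c' -> MATCH
  pos 4: 'a' -> MATCH
  pos 5: 'e' -> MATCH
  pos 6: 'b' -> no (excluded)
  pos 7: 'd' -> no (excluded)
  pos 8: 'e' -> MATCH
  pos 9: 'c' -> MATCH
Total matches: 7

7


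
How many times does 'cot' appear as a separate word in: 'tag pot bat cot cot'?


Scanning each word for exact match 'cot':
  Word 1: 'tag' -> no
  Word 2: 'pot' -> no
  Word 3: 'bat' -> no
  Word 4: 'cot' -> MATCH
  Word 5: 'cot' -> MATCH
Total matches: 2

2


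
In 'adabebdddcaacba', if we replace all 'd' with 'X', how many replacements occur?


re.sub('d', 'X', text) replaces every occurrence of 'd' with 'X'.
Text: 'adabebdddcaacba'
Scanning for 'd':
  pos 1: 'd' -> replacement #1
  pos 6: 'd' -> replacement #2
  pos 7: 'd' -> replacement #3
  pos 8: 'd' -> replacement #4
Total replacements: 4

4


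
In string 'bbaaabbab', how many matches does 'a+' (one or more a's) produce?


Pattern 'a+' matches one or more consecutive a's.
String: 'bbaaabbab'
Scanning for runs of a:
  Match 1: 'aaa' (length 3)
  Match 2: 'a' (length 1)
Total matches: 2

2


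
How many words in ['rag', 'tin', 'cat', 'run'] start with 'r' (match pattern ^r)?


Pattern ^r anchors to start of word. Check which words begin with 'r':
  'rag' -> MATCH (starts with 'r')
  'tin' -> no
  'cat' -> no
  'run' -> MATCH (starts with 'r')
Matching words: ['rag', 'run']
Count: 2

2


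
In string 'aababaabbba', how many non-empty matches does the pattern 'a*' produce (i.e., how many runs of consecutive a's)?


Pattern 'a*' matches zero or more a's. We want non-empty runs of consecutive a's.
String: 'aababaabbba'
Walking through the string to find runs of a's:
  Run 1: positions 0-1 -> 'aa'
  Run 2: positions 3-3 -> 'a'
  Run 3: positions 5-6 -> 'aa'
  Run 4: positions 10-10 -> 'a'
Non-empty runs found: ['aa', 'a', 'aa', 'a']
Count: 4

4


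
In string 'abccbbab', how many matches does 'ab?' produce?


Pattern 'ab?' matches 'a' optionally followed by 'b'.
String: 'abccbbab'
Scanning left to right for 'a' then checking next char:
  Match 1: 'ab' (a followed by b)
  Match 2: 'ab' (a followed by b)
Total matches: 2

2


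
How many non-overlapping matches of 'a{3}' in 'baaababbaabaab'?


Pattern 'a{3}' matches exactly 3 consecutive a's (greedy, non-overlapping).
String: 'baaababbaabaab'
Scanning for runs of a's:
  Run at pos 1: 'aaa' (length 3) -> 1 match(es)
  Run at pos 5: 'a' (length 1) -> 0 match(es)
  Run at pos 8: 'aa' (length 2) -> 0 match(es)
  Run at pos 11: 'aa' (length 2) -> 0 match(es)
Matches found: ['aaa']
Total: 1

1


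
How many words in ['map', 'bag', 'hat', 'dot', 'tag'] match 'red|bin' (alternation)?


Alternation 'red|bin' matches either 'red' or 'bin'.
Checking each word:
  'map' -> no
  'bag' -> no
  'hat' -> no
  'dot' -> no
  'tag' -> no
Matches: []
Count: 0

0


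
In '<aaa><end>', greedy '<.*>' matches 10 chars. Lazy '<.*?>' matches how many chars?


Greedy '<.*>' tries to match as MUCH as possible.
Lazy '<.*?>' tries to match as LITTLE as possible.

String: '<aaa><end>'
Greedy '<.*>' starts at first '<' and extends to the LAST '>': '<aaa><end>' (10 chars)
Lazy '<.*?>' starts at first '<' and stops at the FIRST '>': '<aaa>' (5 chars)

5


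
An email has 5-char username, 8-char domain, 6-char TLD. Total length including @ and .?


An email address has format: username@domain.tld
Username length: 5
'@' character: 1
Domain length: 8
'.' character: 1
TLD length: 6
Total = 5 + 1 + 8 + 1 + 6 = 21

21


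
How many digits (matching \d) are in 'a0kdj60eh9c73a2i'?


\d matches any digit 0-9.
Scanning 'a0kdj60eh9c73a2i':
  pos 1: '0' -> DIGIT
  pos 5: '6' -> DIGIT
  pos 6: '0' -> DIGIT
  pos 9: '9' -> DIGIT
  pos 11: '7' -> DIGIT
  pos 12: '3' -> DIGIT
  pos 14: '2' -> DIGIT
Digits found: ['0', '6', '0', '9', '7', '3', '2']
Total: 7

7


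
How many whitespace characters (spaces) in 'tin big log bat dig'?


\s matches whitespace characters (spaces, tabs, etc.).
Text: 'tin big log bat dig'
This text has 5 words separated by spaces.
Number of spaces = number of words - 1 = 5 - 1 = 4

4


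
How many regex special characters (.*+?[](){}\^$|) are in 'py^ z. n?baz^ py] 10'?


Regex special characters are: . * + ? [ ] ( ) { } \ ^ $ |
Scanning 'py^ z. n?baz^ py] 10':
  pos 2: '^' -> SPECIAL
  pos 5: '.' -> SPECIAL
  pos 8: '?' -> SPECIAL
  pos 12: '^' -> SPECIAL
  pos 16: ']' -> SPECIAL
Special chars found: ['^', '.', '?', '^', ']']
Total: 5

5


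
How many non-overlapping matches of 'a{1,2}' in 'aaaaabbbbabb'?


Pattern 'a{1,2}' matches between 1 and 2 consecutive a's (greedy).
String: 'aaaaabbbbabb'
Finding runs of a's and applying greedy matching:
  Run at pos 0: 'aaaaa' (length 5)
  Run at pos 9: 'a' (length 1)
Matches: ['aa', 'aa', 'a', 'a']
Count: 4

4


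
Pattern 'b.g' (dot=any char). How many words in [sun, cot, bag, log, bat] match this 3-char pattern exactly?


Pattern 'b.g' means: starts with 'b', any single char, ends with 'g'.
Checking each word (must be exactly 3 chars):
  'sun' (len=3): no
  'cot' (len=3): no
  'bag' (len=3): MATCH
  'log' (len=3): no
  'bat' (len=3): no
Matching words: ['bag']
Total: 1

1


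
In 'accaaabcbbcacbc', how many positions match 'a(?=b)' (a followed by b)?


Lookahead 'a(?=b)' matches 'a' only when followed by 'b'.
String: 'accaaabcbbcacbc'
Checking each position where char is 'a':
  pos 0: 'a' -> no (next='c')
  pos 3: 'a' -> no (next='a')
  pos 4: 'a' -> no (next='a')
  pos 5: 'a' -> MATCH (next='b')
  pos 11: 'a' -> no (next='c')
Matching positions: [5]
Count: 1

1


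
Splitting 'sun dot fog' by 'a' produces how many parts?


Splitting by 'a' breaks the string at each occurrence of the separator.
Text: 'sun dot fog'
Parts after split:
  Part 1: 'sun dot fog'
Total parts: 1

1


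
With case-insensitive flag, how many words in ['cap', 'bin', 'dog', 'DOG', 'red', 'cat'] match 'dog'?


Case-insensitive matching: compare each word's lowercase form to 'dog'.
  'cap' -> lower='cap' -> no
  'bin' -> lower='bin' -> no
  'dog' -> lower='dog' -> MATCH
  'DOG' -> lower='dog' -> MATCH
  'red' -> lower='red' -> no
  'cat' -> lower='cat' -> no
Matches: ['dog', 'DOG']
Count: 2

2


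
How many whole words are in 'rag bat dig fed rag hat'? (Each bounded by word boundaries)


Word boundaries (\b) mark the start/end of each word.
Text: 'rag bat dig fed rag hat'
Splitting by whitespace:
  Word 1: 'rag'
  Word 2: 'bat'
  Word 3: 'dig'
  Word 4: 'fed'
  Word 5: 'rag'
  Word 6: 'hat'
Total whole words: 6

6


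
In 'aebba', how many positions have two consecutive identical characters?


Looking for consecutive identical characters in 'aebba':
  pos 0-1: 'a' vs 'e' -> different
  pos 1-2: 'e' vs 'b' -> different
  pos 2-3: 'b' vs 'b' -> MATCH ('bb')
  pos 3-4: 'b' vs 'a' -> different
Consecutive identical pairs: ['bb']
Count: 1

1
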